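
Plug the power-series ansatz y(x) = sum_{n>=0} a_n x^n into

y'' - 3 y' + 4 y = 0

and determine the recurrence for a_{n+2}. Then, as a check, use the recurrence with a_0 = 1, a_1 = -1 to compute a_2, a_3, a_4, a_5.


Substitute y = sum_n a_n x^n.
y''(x) has coefficient (n+2)(n+1) a_{n+2} at x^n;
-3 y'(x) has coefficient -3 (n+1) a_{n+1} at x^n;
4 y(x) has coefficient 4 a_n at x^n.
Matching x^n: (n+2)(n+1) a_{n+2} - 3 (n+1) a_{n+1} + 4 a_n = 0.
Thus a_{n+2} = [3 (n+1) a_{n+1} - 4 a_n] / ((n+1)(n+2)).

Check with a_0 = 1, a_1 = -1 (apply the recurrence for n = 0, 1, 2, 3): a_0 = 1, a_1 = -1, a_2 = -7/2, a_3 = -17/6, a_4 = -23/24, a_5 = -1/120.

a_(n+2) = [3 (n+1) a_(n+1) - 4 a_n] / ((n+1)(n+2)); check: a_0 = 1, a_1 = -1, a_2 = -7/2, a_3 = -17/6, a_4 = -23/24, a_5 = -1/120


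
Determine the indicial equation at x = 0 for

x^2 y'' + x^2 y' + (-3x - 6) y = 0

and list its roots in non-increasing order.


Divide by x^2 to reach normal form y'' + P_1(x) y' + P_2(x) y = 0 with P_1(x) = 1 and P_2(x) = -3/x - 6/x^2.
x = 0 is a singular point because the y-coefficient -3/x - 6/x^2 has a pole at x = 0.
It is a regular singular point because x P_1(x) = p(x) = x and x^2 P_2(x) = q(x) = -3x - 6 are polynomials, hence analytic at x = 0.
p(0) = 0,  q(0) = -6.
Indicial equation: r(r-1) + p(0) r + q(0) = 0, i.e. r^2 + (p(0) - 1) r + q(0) = 0, i.e. r^2 - 1 r - 6 = 0.
Discriminant: (-1)^2 - 4(-6) = 25, so r = (1 ± 5)/2.
Solving: r_1 = 3, r_2 = -2.

indicial: r^2 - 1 r - 6 = 0; roots r_1 = 3, r_2 = -2


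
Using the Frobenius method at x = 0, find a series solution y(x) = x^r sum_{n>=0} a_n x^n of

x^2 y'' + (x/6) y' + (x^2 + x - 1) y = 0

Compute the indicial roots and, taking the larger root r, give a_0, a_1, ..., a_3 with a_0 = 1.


Write in Frobenius form y'' + (p(x)/x) y' + (q(x)/x^2) y = 0:
  p(x) = 1/6,  q(x) = x^2 + x - 1.
Indicial equation: r(r-1) + (1/6) r + (-1) = 0 -> roots r_1 = 3/2, r_2 = -2/3.
Take r = r_1 = 3/2. Let y(x) = x^r sum_{n>=0} a_n x^n with a_0 = 1.
Substitute y = x^r sum a_n x^n and match x^{r+n}. The recurrence is
  D(n) a_n + 1 a_{n-1} + 1 a_{n-2} = 0,  where D(n) = (r+n)(r+n-1) + (1/6)(r+n) + (-1).
  a_n = [-1 a_{n-1} - 1 a_{n-2}] / D(n).
Since the indicial polynomial factors as (r - r_1)(r - r_2), D(n) = (r_1 + n - r_1)(r_1 + n - r_2) = n(n + 13/6).
Evaluating step by step (a_0 = 1):
  n = 1: D(1) = 1(1 + 13/6) = 19/6; numerator = -1(1) = -1; a_1 = (-1)/(19/6) = -6/19
  n = 2: D(2) = 2(2 + 13/6) = 25/3; numerator = -1(-6/19) - 1(1) = -13/19; a_2 = (-13/19)/(25/3) = -39/475
  n = 3: D(3) = 3(3 + 13/6) = 31/2; numerator = -1(-39/475) - 1(-6/19) = 189/475; a_3 = (189/475)/(31/2) = 378/14725

r = 3/2; a_0 = 1; a_1 = -6/19; a_2 = -39/475; a_3 = 378/14725


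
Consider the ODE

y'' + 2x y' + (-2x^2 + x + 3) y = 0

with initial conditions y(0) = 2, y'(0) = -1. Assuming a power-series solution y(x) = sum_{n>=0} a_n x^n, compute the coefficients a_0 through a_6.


Ansatz: y(x) = sum_{n>=0} a_n x^n, so y'(x) = sum_{n>=1} n a_n x^(n-1) and y''(x) = sum_{n>=2} n(n-1) a_n x^(n-2).
Substitute into P(x) y'' + Q(x) y' + R(x) y = 0 with P(x) = 1, Q(x) = 2x, R(x) = -2x^2 + x + 3, and match powers of x.
Initial conditions: a_0 = 2, a_1 = -1.
Setting the coefficient of each power of x to zero and solving order by order (substituting the coefficients already found):
  x^0: 2 a_2 + 3 a_0 = 0  ->  2 a_2 = -3 a_0 = -6  ->  a_2 = -3
  x^1: 6 a_3 + 5 a_1 + a_0 = 0  ->  6 a_3 = -5 a_1 - a_0 = 3  ->  a_3 = 1/2
  x^2: 12 a_4 + 7 a_2 + a_1 - 2 a_0 = 0  ->  12 a_4 = -7 a_2 - a_1 + 2 a_0 = 26  ->  a_4 = 13/6
  x^3: 20 a_5 + 9 a_3 + a_2 - 2 a_1 = 0  ->  20 a_5 = -9 a_3 - a_2 + 2 a_1 = -7/2  ->  a_5 = -7/40
  x^4: 30 a_6 + 11 a_4 + a_3 - 2 a_2 = 0  ->  30 a_6 = -11 a_4 - a_3 + 2 a_2 = -91/3  ->  a_6 = -91/90
Truncated series: y(x) = 2 - x - 3 x^2 + (1/2) x^3 + (13/6) x^4 - (7/40) x^5 - (91/90) x^6 + O(x^7).

a_0 = 2; a_1 = -1; a_2 = -3; a_3 = 1/2; a_4 = 13/6; a_5 = -7/40; a_6 = -91/90


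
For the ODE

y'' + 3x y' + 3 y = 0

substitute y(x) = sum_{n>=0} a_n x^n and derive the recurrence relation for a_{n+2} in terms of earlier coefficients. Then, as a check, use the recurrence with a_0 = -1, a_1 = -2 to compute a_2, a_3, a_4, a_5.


Substitute y = sum_n a_n x^n.
y''(x) has coefficient (n+2)(n+1) a_{n+2} at x^n;
3 x y'(x) has coefficient 3 n a_n at x^n (shift);
3 y(x) has coefficient 3 a_n at x^n.
Matching x^n: (n+2)(n+1) a_{n+2} + (3n + 3) a_n = 0.
Thus a_{n+2} = (-3n - 3) / ((n+1)(n+2)) * a_n.

Check with a_0 = -1, a_1 = -2 (apply the recurrence for n = 0, 1, 2, 3): a_0 = -1, a_1 = -2, a_2 = 3/2, a_3 = 2, a_4 = -9/8, a_5 = -6/5.

a_(n+2) = (-3n - 3) / ((n+1)(n+2)) * a_n; check: a_0 = -1, a_1 = -2, a_2 = 3/2, a_3 = 2, a_4 = -9/8, a_5 = -6/5


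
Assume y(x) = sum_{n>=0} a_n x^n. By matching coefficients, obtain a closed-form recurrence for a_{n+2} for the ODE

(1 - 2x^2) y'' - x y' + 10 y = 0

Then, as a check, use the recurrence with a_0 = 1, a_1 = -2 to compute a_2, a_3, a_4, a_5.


Substitute y = sum_n a_n x^n.
(1 - 2 x^2) y'' contributes (n+2)(n+1) a_{n+2} - 2 n(n-1) a_n at x^n.
-x y'(x) contributes -n a_n at x^n.
10 y(x) contributes 10 a_n at x^n.
Matching x^n: (n+2)(n+1) a_{n+2} + (-2 n(n-1) - n + 10) a_n = 0.
Thus a_{n+2} = (2 n(n-1) + n - 10) / ((n+1)(n+2)) * a_n.

Check with a_0 = 1, a_1 = -2 (apply the recurrence for n = 0, 1, 2, 3): a_0 = 1, a_1 = -2, a_2 = -5, a_3 = 3, a_4 = 5/3, a_5 = 3/4.

a_(n+2) = (2 n(n-1) + n - 10) / ((n+1)(n+2)) * a_n; check: a_0 = 1, a_1 = -2, a_2 = -5, a_3 = 3, a_4 = 5/3, a_5 = 3/4


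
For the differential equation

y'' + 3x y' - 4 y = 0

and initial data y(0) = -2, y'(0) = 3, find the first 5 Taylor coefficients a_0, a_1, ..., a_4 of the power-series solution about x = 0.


Ansatz: y(x) = sum_{n>=0} a_n x^n, so y'(x) = sum_{n>=1} n a_n x^(n-1) and y''(x) = sum_{n>=2} n(n-1) a_n x^(n-2).
Substitute into P(x) y'' + Q(x) y' + R(x) y = 0 with P(x) = 1, Q(x) = 3x, R(x) = -4, and match powers of x.
Initial conditions: a_0 = -2, a_1 = 3.
Setting the coefficient of each power of x to zero and solving order by order (substituting the coefficients already found):
  x^0: 2 a_2 - 4 a_0 = 0  ->  2 a_2 = 4 a_0 = -8  ->  a_2 = -4
  x^1: 6 a_3 - a_1 = 0  ->  6 a_3 = a_1 = 3  ->  a_3 = 1/2
  x^2: 12 a_4 + 2 a_2 = 0  ->  12 a_4 = -2 a_2 = 8  ->  a_4 = 2/3
Truncated series: y(x) = -2 + 3 x - 4 x^2 + (1/2) x^3 + (2/3) x^4 + O(x^5).

a_0 = -2; a_1 = 3; a_2 = -4; a_3 = 1/2; a_4 = 2/3


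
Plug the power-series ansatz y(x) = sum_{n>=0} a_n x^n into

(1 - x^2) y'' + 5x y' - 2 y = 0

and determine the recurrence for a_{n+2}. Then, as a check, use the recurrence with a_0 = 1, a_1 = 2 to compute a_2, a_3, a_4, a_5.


Substitute y = sum_n a_n x^n.
(1 - 1 x^2) y'' contributes (n+2)(n+1) a_{n+2} - n(n-1) a_n at x^n.
5 x y'(x) contributes 5 n a_n at x^n.
-2 y(x) contributes -2 a_n at x^n.
Matching x^n: (n+2)(n+1) a_{n+2} + (-n(n-1) + 5 n - 2) a_n = 0.
Thus a_{n+2} = (n(n-1) - 5 n + 2) / ((n+1)(n+2)) * a_n.

Check with a_0 = 1, a_1 = 2 (apply the recurrence for n = 0, 1, 2, 3): a_0 = 1, a_1 = 2, a_2 = 1, a_3 = -1, a_4 = -1/2, a_5 = 7/20.

a_(n+2) = (n(n-1) - 5 n + 2) / ((n+1)(n+2)) * a_n; check: a_0 = 1, a_1 = 2, a_2 = 1, a_3 = -1, a_4 = -1/2, a_5 = 7/20


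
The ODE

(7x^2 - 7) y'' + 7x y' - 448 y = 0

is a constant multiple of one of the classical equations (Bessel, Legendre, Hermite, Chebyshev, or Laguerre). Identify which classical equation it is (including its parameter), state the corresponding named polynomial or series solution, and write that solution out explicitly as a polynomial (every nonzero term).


All three coefficients share the factor -7; dividing through by -7 gives  (1 - x^2) y'' - x y' + 64 y = 0.
This matches the Chebyshev equation (1 - x^2) y'' - x y' + n^2 y = 0 (note the -x y' term, not -2x y') with n^2 = 64, so n = 8; the polynomial solution is T_8(x).
With y = sum_k a_k x^k, matching x^k gives (k+2)(k+1) a_{k+2} = (k^2 - n^2) a_k = (k - 8)(k + 8) a_k. The right side vanishes at k = 8, so the series with the parity of 8 terminates at degree 8.
Standard normalization: leading coefficient of T_n is 2^(n-1), so a_8 = 2^7 = 128. Work downward with a_k = (k+1)(k+2) a_{k+2} / ((k - 8)(k + 8)):
  a_6 = (7)(8)(128) / ((6 - 8)(6 + 8)) = 7168/(-28) = -256
  a_4 = (5)(6)(-256) / ((4 - 8)(4 + 8)) = -7680/(-48) = 160
  a_2 = (3)(4)(160) / ((2 - 8)(2 + 8)) = 1920/(-60) = -32
  a_0 = (1)(2)(-32) / ((0 - 8)(0 + 8)) = -64/(-64) = 1
Hence T_8(x) = 128 x^8 - 256 x^6 + 160 x^4 - 32 x^2 + 1.

T_8(x); series = 128 x^8 - 256 x^6 + 160 x^4 - 32 x^2 + 1


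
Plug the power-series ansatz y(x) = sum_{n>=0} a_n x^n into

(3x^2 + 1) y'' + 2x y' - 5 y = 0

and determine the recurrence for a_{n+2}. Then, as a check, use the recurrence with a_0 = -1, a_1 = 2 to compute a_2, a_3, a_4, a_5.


Substitute y = sum_n a_n x^n.
(1 + 3 x^2) y'' contributes (n+2)(n+1) a_{n+2} + 3 n(n-1) a_n at x^n.
2 x y'(x) contributes 2 n a_n at x^n.
-5 y(x) contributes -5 a_n at x^n.
Matching x^n: (n+2)(n+1) a_{n+2} + (3 n(n-1) + 2 n - 5) a_n = 0.
Thus a_{n+2} = (-3 n(n-1) - 2 n + 5) / ((n+1)(n+2)) * a_n.

Check with a_0 = -1, a_1 = 2 (apply the recurrence for n = 0, 1, 2, 3): a_0 = -1, a_1 = 2, a_2 = -5/2, a_3 = 1, a_4 = 25/24, a_5 = -19/20.

a_(n+2) = (-3 n(n-1) - 2 n + 5) / ((n+1)(n+2)) * a_n; check: a_0 = -1, a_1 = 2, a_2 = -5/2, a_3 = 1, a_4 = 25/24, a_5 = -19/20


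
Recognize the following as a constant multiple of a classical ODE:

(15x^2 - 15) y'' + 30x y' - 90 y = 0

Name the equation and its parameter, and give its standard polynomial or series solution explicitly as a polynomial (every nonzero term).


All three coefficients share the factor -15; dividing through by -15 gives  (1 - x^2) y'' - 2x y' + 6 y = 0.
This matches the Legendre equation (1 - x^2) y'' - 2x y' + n(n+1) y = 0 (note the -2x y' term) with n(n+1) = 6, so n = 2; the polynomial solution is P_2(x).
With y = sum_k a_k x^k, matching x^k gives (k+2)(k+1) a_{k+2} = [k(k+1) - n(n+1)] a_k = (k - 2)(k + 3) a_k. The right side vanishes at k = 2, so the series with the parity of 2 terminates at degree 2.
Standard normalization (P_n(1) = 1): leading coefficient (2n)!/(2^n (n!)^2) = 24/(4*4) = 3/2, so a_2 = 3/2. Work downward with a_k = (k+1)(k+2) a_{k+2} / ((k - 2)(k + 3)):
  a_0 = (1)(2)(3/2) / ((0 - 2)(0 + 3)) = 3/(-6) = -1/2
Hence P_2(x) = 3 x^2/2 - 1/2.

P_2(x); series = 3 x^2/2 - 1/2


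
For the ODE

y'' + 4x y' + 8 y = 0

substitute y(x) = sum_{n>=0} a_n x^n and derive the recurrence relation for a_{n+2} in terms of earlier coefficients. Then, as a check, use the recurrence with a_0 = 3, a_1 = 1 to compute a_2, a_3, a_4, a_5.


Substitute y = sum_n a_n x^n.
y''(x) has coefficient (n+2)(n+1) a_{n+2} at x^n;
4 x y'(x) has coefficient 4 n a_n at x^n (shift);
8 y(x) has coefficient 8 a_n at x^n.
Matching x^n: (n+2)(n+1) a_{n+2} + (4n + 8) a_n = 0.
Thus a_{n+2} = (-4n - 8) / ((n+1)(n+2)) * a_n.

Check with a_0 = 3, a_1 = 1 (apply the recurrence for n = 0, 1, 2, 3): a_0 = 3, a_1 = 1, a_2 = -12, a_3 = -2, a_4 = 16, a_5 = 2.

a_(n+2) = (-4n - 8) / ((n+1)(n+2)) * a_n; check: a_0 = 3, a_1 = 1, a_2 = -12, a_3 = -2, a_4 = 16, a_5 = 2


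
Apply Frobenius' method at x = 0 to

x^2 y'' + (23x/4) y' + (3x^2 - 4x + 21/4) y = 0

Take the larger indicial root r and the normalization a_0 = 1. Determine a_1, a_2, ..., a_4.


Write in Frobenius form y'' + (p(x)/x) y' + (q(x)/x^2) y = 0:
  p(x) = 23/4,  q(x) = 3x^2 - 4x + 21/4.
Indicial equation: r(r-1) + (23/4) r + (21/4) = 0 -> roots r_1 = -7/4, r_2 = -3.
Take r = r_1 = -7/4. Let y(x) = x^r sum_{n>=0} a_n x^n with a_0 = 1.
Substitute y = x^r sum a_n x^n and match x^{r+n}. The recurrence is
  D(n) a_n - 4 a_{n-1} + 3 a_{n-2} = 0,  where D(n) = (r+n)(r+n-1) + (23/4)(r+n) + (21/4).
  a_n = [4 a_{n-1} - 3 a_{n-2}] / D(n).
Since the indicial polynomial factors as (r - r_1)(r - r_2), D(n) = (r_1 + n - r_1)(r_1 + n - r_2) = n(n + 5/4).
Evaluating step by step (a_0 = 1):
  n = 1: D(1) = 1(1 + 5/4) = 9/4; numerator = 4(1) = 4; a_1 = (4)/(9/4) = 16/9
  n = 2: D(2) = 2(2 + 5/4) = 13/2; numerator = 4(16/9) - 3(1) = 37/9; a_2 = (37/9)/(13/2) = 74/117
  n = 3: D(3) = 3(3 + 5/4) = 51/4; numerator = 4(74/117) - 3(16/9) = -328/117; a_3 = (-328/117)/(51/4) = -1312/5967
  n = 4: D(4) = 4(4 + 5/4) = 21; numerator = 4(-1312/5967) - 3(74/117) = -16570/5967; a_4 = (-16570/5967)/(21) = -16570/125307

r = -7/4; a_0 = 1; a_1 = 16/9; a_2 = 74/117; a_3 = -1312/5967; a_4 = -16570/125307


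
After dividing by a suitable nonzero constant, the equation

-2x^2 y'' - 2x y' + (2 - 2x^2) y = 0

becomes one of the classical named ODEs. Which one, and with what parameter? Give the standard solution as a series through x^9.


All three coefficients share the factor -2; dividing through by -2 gives  x^2 y'' + x y' + (x^2 - 1) y = 0.
This matches the Bessel equation x^2 y'' + x y' + (x^2 - nu^2) y = 0 with nu^2 = 1, so nu = 1; the solution bounded at x = 0 is J_1(x).
Frobenius at x = 0: indicial roots ±nu; for r = nu the recurrence k(k + 2nu) c_k = -c_{k-2} gives the standard series J_nu(x) = sum_{k>=0} (-1)^k / (k! (k+nu)!) (x/2)^(2k+nu). Evaluate the first 5 terms:
  k = 0: (-1)^0 / (0! * 1! * 2^1) x^1 = 1/(1*1*2) x^1 = (1/2) x^1
  k = 1: (-1)^1 / (1! * 2! * 2^3) x^3 = -1/(1*2*8) x^3 = (-1/16) x^3
  k = 2: (-1)^2 / (2! * 3! * 2^5) x^5 = 1/(2*6*32) x^5 = (1/384) x^5
  k = 3: (-1)^3 / (3! * 4! * 2^7) x^7 = -1/(6*24*128) x^7 = (-1/18432) x^7
  k = 4: (-1)^4 / (4! * 5! * 2^9) x^9 = 1/(24*120*512) x^9 = (1/1474560) x^9
Hence J_1(x) = x^9/1474560 - x^7/18432 + x^5/384 - x^3/16 + x/2 + ....

J_1(x); series = x^9/1474560 - x^7/18432 + x^5/384 - x^3/16 + x/2


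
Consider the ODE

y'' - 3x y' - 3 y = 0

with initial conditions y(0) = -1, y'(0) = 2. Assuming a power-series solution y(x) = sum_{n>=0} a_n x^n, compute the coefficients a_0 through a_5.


Ansatz: y(x) = sum_{n>=0} a_n x^n, so y'(x) = sum_{n>=1} n a_n x^(n-1) and y''(x) = sum_{n>=2} n(n-1) a_n x^(n-2).
Substitute into P(x) y'' + Q(x) y' + R(x) y = 0 with P(x) = 1, Q(x) = -3x, R(x) = -3, and match powers of x.
Initial conditions: a_0 = -1, a_1 = 2.
Setting the coefficient of each power of x to zero and solving order by order (substituting the coefficients already found):
  x^0: 2 a_2 - 3 a_0 = 0  ->  2 a_2 = 3 a_0 = -3  ->  a_2 = -3/2
  x^1: 6 a_3 - 6 a_1 = 0  ->  6 a_3 = 6 a_1 = 12  ->  a_3 = 2
  x^2: 12 a_4 - 9 a_2 = 0  ->  12 a_4 = 9 a_2 = -27/2  ->  a_4 = -9/8
  x^3: 20 a_5 - 12 a_3 = 0  ->  20 a_5 = 12 a_3 = 24  ->  a_5 = 6/5
Truncated series: y(x) = -1 + 2 x - (3/2) x^2 + 2 x^3 - (9/8) x^4 + (6/5) x^5 + O(x^6).

a_0 = -1; a_1 = 2; a_2 = -3/2; a_3 = 2; a_4 = -9/8; a_5 = 6/5


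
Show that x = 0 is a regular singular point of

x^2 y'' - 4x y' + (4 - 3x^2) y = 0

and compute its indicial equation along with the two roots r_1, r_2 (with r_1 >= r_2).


Divide by x^2 to reach normal form y'' + P_1(x) y' + P_2(x) y = 0 with P_1(x) = -4/x and P_2(x) = -3 + 4/x^2.
x = 0 is a singular point because the y'-coefficient -4/x has a pole at x = 0 and the y-coefficient -3 + 4/x^2 has a pole at x = 0.
It is a regular singular point because x P_1(x) = p(x) = -4 and x^2 P_2(x) = q(x) = 4 - 3x^2 are polynomials, hence analytic at x = 0.
p(0) = -4,  q(0) = 4.
Indicial equation: r(r-1) + p(0) r + q(0) = 0, i.e. r^2 + (p(0) - 1) r + q(0) = 0, i.e. r^2 - 5 r + 4 = 0.
Discriminant: (-5)^2 - 4(4) = 9, so r = (5 ± 3)/2.
Solving: r_1 = 4, r_2 = 1.

indicial: r^2 - 5 r + 4 = 0; roots r_1 = 4, r_2 = 1


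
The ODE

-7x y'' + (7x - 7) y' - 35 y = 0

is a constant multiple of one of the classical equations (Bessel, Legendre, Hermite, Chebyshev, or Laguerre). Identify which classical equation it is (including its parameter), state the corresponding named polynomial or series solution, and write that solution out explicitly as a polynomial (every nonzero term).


All three coefficients share the factor -7; dividing through by -7 gives  x y'' + (1 - x) y' + 5 y = 0.
This matches the Laguerre equation x y'' + (1 - x) y' + n y = 0 with n = 5; the polynomial solution is L_5(x).
With y = sum_k a_k x^k, matching x^k gives (k+1)k a_{k+1} + (k+1) a_{k+1} - k a_k + n a_k = 0, i.e. (k+1)^2 a_{k+1} = (k - n) a_k = (k - 5) a_k. The right side vanishes at k = 5, so the series terminates at degree 5.
Standard normalization L_n(0) = 1 gives a_0 = 1. Work upward with a_{k+1} = (k - 5) a_k / (k+1)^2:
  a_1 = (0 - 5)(1) / 1^2 = -5/1 = -5
  a_2 = (1 - 5)(-5) / 2^2 = 20/4 = 5
  a_3 = (2 - 5)(5) / 3^2 = -15/9 = -5/3
  a_4 = (3 - 5)(-5/3) / 4^2 = (10/3)/16 = 5/24
  a_5 = (4 - 5)(5/24) / 5^2 = (-5/24)/25 = -1/120
Hence L_5(x) = -x^5/120 + 5 x^4/24 - 5 x^3/3 + 5 x^2 - 5 x + 1.

L_5(x); series = -x^5/120 + 5 x^4/24 - 5 x^3/3 + 5 x^2 - 5 x + 1


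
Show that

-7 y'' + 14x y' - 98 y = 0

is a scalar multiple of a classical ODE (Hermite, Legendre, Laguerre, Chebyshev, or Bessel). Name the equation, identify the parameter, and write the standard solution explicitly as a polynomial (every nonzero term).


All three coefficients share the factor -7; dividing through by -7 gives  y'' - 2x y' + 14 y = 0.
This matches the Hermite equation y'' - 2x y' + 2n y = 0 with 2n = 14, so n = 7; the polynomial solution is H_7(x).
With y = sum_k a_k x^k, matching x^k gives (k+2)(k+1) a_{k+2} = 2(k - n) a_k = 2(k - 7) a_k. The right side vanishes at k = 7, so the series with the parity of 7 terminates at degree 7.
Standard normalization: leading coefficient of H_n is 2^n, so a_7 = 2^7 = 128. Work downward with a_k = (k+1)(k+2) a_{k+2} / (2(k - n)):
  a_5 = (6)(7)(128) / (2(5 - 7)) = 5376/(-4) = -1344
  a_3 = (4)(5)(-1344) / (2(3 - 7)) = -26880/(-8) = 3360
  a_1 = (2)(3)(3360) / (2(1 - 7)) = 20160/(-12) = -1680
Hence H_7(x) = 128 x^7 - 1344 x^5 + 3360 x^3 - 1680 x.

H_7(x); series = 128 x^7 - 1344 x^5 + 3360 x^3 - 1680 x


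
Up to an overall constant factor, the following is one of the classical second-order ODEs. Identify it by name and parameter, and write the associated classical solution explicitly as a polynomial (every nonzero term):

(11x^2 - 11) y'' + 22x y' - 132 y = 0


All three coefficients share the factor -11; dividing through by -11 gives  (1 - x^2) y'' - 2x y' + 12 y = 0.
This matches the Legendre equation (1 - x^2) y'' - 2x y' + n(n+1) y = 0 (note the -2x y' term) with n(n+1) = 12, so n = 3; the polynomial solution is P_3(x).
With y = sum_k a_k x^k, matching x^k gives (k+2)(k+1) a_{k+2} = [k(k+1) - n(n+1)] a_k = (k - 3)(k + 4) a_k. The right side vanishes at k = 3, so the series with the parity of 3 terminates at degree 3.
Standard normalization (P_n(1) = 1): leading coefficient (2n)!/(2^n (n!)^2) = 720/(8*36) = 5/2, so a_3 = 5/2. Work downward with a_k = (k+1)(k+2) a_{k+2} / ((k - 3)(k + 4)):
  a_1 = (2)(3)(5/2) / ((1 - 3)(1 + 4)) = 15/(-10) = -3/2
Hence P_3(x) = 5 x^3/2 - 3 x/2.

P_3(x); series = 5 x^3/2 - 3 x/2


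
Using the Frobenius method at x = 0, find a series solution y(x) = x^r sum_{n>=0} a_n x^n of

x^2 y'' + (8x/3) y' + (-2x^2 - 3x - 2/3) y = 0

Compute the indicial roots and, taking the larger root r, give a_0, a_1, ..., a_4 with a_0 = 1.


Write in Frobenius form y'' + (p(x)/x) y' + (q(x)/x^2) y = 0:
  p(x) = 8/3,  q(x) = -2x^2 - 3x - 2/3.
Indicial equation: r(r-1) + (8/3) r + (-2/3) = 0 -> roots r_1 = 1/3, r_2 = -2.
Take r = r_1 = 1/3. Let y(x) = x^r sum_{n>=0} a_n x^n with a_0 = 1.
Substitute y = x^r sum a_n x^n and match x^{r+n}. The recurrence is
  D(n) a_n - 3 a_{n-1} - 2 a_{n-2} = 0,  where D(n) = (r+n)(r+n-1) + (8/3)(r+n) + (-2/3).
  a_n = [3 a_{n-1} + 2 a_{n-2}] / D(n).
Since the indicial polynomial factors as (r - r_1)(r - r_2), D(n) = (r_1 + n - r_1)(r_1 + n - r_2) = n(n + 7/3).
Evaluating step by step (a_0 = 1):
  n = 1: D(1) = 1(1 + 7/3) = 10/3; numerator = 3(1) = 3; a_1 = (3)/(10/3) = 9/10
  n = 2: D(2) = 2(2 + 7/3) = 26/3; numerator = 3(9/10) + 2(1) = 47/10; a_2 = (47/10)/(26/3) = 141/260
  n = 3: D(3) = 3(3 + 7/3) = 16; numerator = 3(141/260) + 2(9/10) = 891/260; a_3 = (891/260)/(16) = 891/4160
  n = 4: D(4) = 4(4 + 7/3) = 76/3; numerator = 3(891/4160) + 2(141/260) = 1437/832; a_4 = (1437/832)/(76/3) = 4311/63232

r = 1/3; a_0 = 1; a_1 = 9/10; a_2 = 141/260; a_3 = 891/4160; a_4 = 4311/63232


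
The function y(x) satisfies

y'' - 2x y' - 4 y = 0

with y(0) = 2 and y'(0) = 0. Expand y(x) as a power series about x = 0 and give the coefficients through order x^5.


Ansatz: y(x) = sum_{n>=0} a_n x^n, so y'(x) = sum_{n>=1} n a_n x^(n-1) and y''(x) = sum_{n>=2} n(n-1) a_n x^(n-2).
Substitute into P(x) y'' + Q(x) y' + R(x) y = 0 with P(x) = 1, Q(x) = -2x, R(x) = -4, and match powers of x.
Initial conditions: a_0 = 2, a_1 = 0.
Setting the coefficient of each power of x to zero and solving order by order (substituting the coefficients already found):
  x^0: 2 a_2 - 4 a_0 = 0  ->  2 a_2 = 4 a_0 = 8  ->  a_2 = 4
  x^1: 6 a_3 - 6 a_1 = 0  ->  6 a_3 = 6 a_1 = 0  ->  a_3 = 0
  x^2: 12 a_4 - 8 a_2 = 0  ->  12 a_4 = 8 a_2 = 32  ->  a_4 = 8/3
  x^3: 20 a_5 - 10 a_3 = 0  ->  20 a_5 = 10 a_3 = 0  ->  a_5 = 0
Truncated series: y(x) = 2 + 4 x^2 + (8/3) x^4 + O(x^6).

a_0 = 2; a_1 = 0; a_2 = 4; a_3 = 0; a_4 = 8/3; a_5 = 0


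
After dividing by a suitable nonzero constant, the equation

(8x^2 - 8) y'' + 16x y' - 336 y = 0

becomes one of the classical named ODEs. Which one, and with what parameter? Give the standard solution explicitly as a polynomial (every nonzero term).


All three coefficients share the factor -8; dividing through by -8 gives  (1 - x^2) y'' - 2x y' + 42 y = 0.
This matches the Legendre equation (1 - x^2) y'' - 2x y' + n(n+1) y = 0 (note the -2x y' term) with n(n+1) = 42, so n = 6; the polynomial solution is P_6(x).
With y = sum_k a_k x^k, matching x^k gives (k+2)(k+1) a_{k+2} = [k(k+1) - n(n+1)] a_k = (k - 6)(k + 7) a_k. The right side vanishes at k = 6, so the series with the parity of 6 terminates at degree 6.
Standard normalization (P_n(1) = 1): leading coefficient (2n)!/(2^n (n!)^2) = 479001600/(64*518400) = 231/16, so a_6 = 231/16. Work downward with a_k = (k+1)(k+2) a_{k+2} / ((k - 6)(k + 7)):
  a_4 = (5)(6)(231/16) / ((4 - 6)(4 + 7)) = (3465/8)/(-22) = -315/16
  a_2 = (3)(4)(-315/16) / ((2 - 6)(2 + 7)) = (-945/4)/(-36) = 105/16
  a_0 = (1)(2)(105/16) / ((0 - 6)(0 + 7)) = (105/8)/(-42) = -5/16
Hence P_6(x) = 231 x^6/16 - 315 x^4/16 + 105 x^2/16 - 5/16.

P_6(x); series = 231 x^6/16 - 315 x^4/16 + 105 x^2/16 - 5/16


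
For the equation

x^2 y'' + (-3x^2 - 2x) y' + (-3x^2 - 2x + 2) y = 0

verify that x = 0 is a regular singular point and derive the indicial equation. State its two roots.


Divide by x^2 to reach normal form y'' + P_1(x) y' + P_2(x) y = 0 with P_1(x) = -3 - 2/x and P_2(x) = -3 - 2/x + 2/x^2.
x = 0 is a singular point because the y'-coefficient -3 - 2/x has a pole at x = 0 and the y-coefficient -3 - 2/x + 2/x^2 has a pole at x = 0.
It is a regular singular point because x P_1(x) = p(x) = -3x - 2 and x^2 P_2(x) = q(x) = -3x^2 - 2x + 2 are polynomials, hence analytic at x = 0.
p(0) = -2,  q(0) = 2.
Indicial equation: r(r-1) + p(0) r + q(0) = 0, i.e. r^2 + (p(0) - 1) r + q(0) = 0, i.e. r^2 - 3 r + 2 = 0.
Discriminant: (-3)^2 - 4(2) = 1, so r = (3 ± 1)/2.
Solving: r_1 = 2, r_2 = 1.

indicial: r^2 - 3 r + 2 = 0; roots r_1 = 2, r_2 = 1


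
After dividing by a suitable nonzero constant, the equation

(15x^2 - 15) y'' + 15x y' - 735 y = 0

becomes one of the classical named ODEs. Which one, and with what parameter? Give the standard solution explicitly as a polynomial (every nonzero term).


All three coefficients share the factor -15; dividing through by -15 gives  (1 - x^2) y'' - x y' + 49 y = 0.
This matches the Chebyshev equation (1 - x^2) y'' - x y' + n^2 y = 0 (note the -x y' term, not -2x y') with n^2 = 49, so n = 7; the polynomial solution is T_7(x).
With y = sum_k a_k x^k, matching x^k gives (k+2)(k+1) a_{k+2} = (k^2 - n^2) a_k = (k - 7)(k + 7) a_k. The right side vanishes at k = 7, so the series with the parity of 7 terminates at degree 7.
Standard normalization: leading coefficient of T_n is 2^(n-1), so a_7 = 2^6 = 64. Work downward with a_k = (k+1)(k+2) a_{k+2} / ((k - 7)(k + 7)):
  a_5 = (6)(7)(64) / ((5 - 7)(5 + 7)) = 2688/(-24) = -112
  a_3 = (4)(5)(-112) / ((3 - 7)(3 + 7)) = -2240/(-40) = 56
  a_1 = (2)(3)(56) / ((1 - 7)(1 + 7)) = 336/(-48) = -7
Hence T_7(x) = 64 x^7 - 112 x^5 + 56 x^3 - 7 x.

T_7(x); series = 64 x^7 - 112 x^5 + 56 x^3 - 7 x


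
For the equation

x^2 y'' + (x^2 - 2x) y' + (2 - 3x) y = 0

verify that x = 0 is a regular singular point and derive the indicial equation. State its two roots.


Divide by x^2 to reach normal form y'' + P_1(x) y' + P_2(x) y = 0 with P_1(x) = 1 - 2/x and P_2(x) = -3/x + 2/x^2.
x = 0 is a singular point because the y'-coefficient 1 - 2/x has a pole at x = 0 and the y-coefficient -3/x + 2/x^2 has a pole at x = 0.
It is a regular singular point because x P_1(x) = p(x) = x - 2 and x^2 P_2(x) = q(x) = 2 - 3x are polynomials, hence analytic at x = 0.
p(0) = -2,  q(0) = 2.
Indicial equation: r(r-1) + p(0) r + q(0) = 0, i.e. r^2 + (p(0) - 1) r + q(0) = 0, i.e. r^2 - 3 r + 2 = 0.
Discriminant: (-3)^2 - 4(2) = 1, so r = (3 ± 1)/2.
Solving: r_1 = 2, r_2 = 1.

indicial: r^2 - 3 r + 2 = 0; roots r_1 = 2, r_2 = 1


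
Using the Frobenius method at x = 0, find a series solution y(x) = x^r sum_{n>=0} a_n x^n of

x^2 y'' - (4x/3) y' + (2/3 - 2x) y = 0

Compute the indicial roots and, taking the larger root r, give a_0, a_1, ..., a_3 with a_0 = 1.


Write in Frobenius form y'' + (p(x)/x) y' + (q(x)/x^2) y = 0:
  p(x) = -4/3,  q(x) = 2/3 - 2x.
Indicial equation: r(r-1) + (-4/3) r + (2/3) = 0 -> roots r_1 = 2, r_2 = 1/3.
Take r = r_1 = 2. Let y(x) = x^r sum_{n>=0} a_n x^n with a_0 = 1.
Substitute y = x^r sum a_n x^n and match x^{r+n}. The recurrence is
  D(n) a_n - 2 a_{n-1} = 0,  where D(n) = (r+n)(r+n-1) + (-4/3)(r+n) + (2/3).
  a_n = 2 / D(n) * a_{n-1}.
Since the indicial polynomial factors as (r - r_1)(r - r_2), D(n) = (r_1 + n - r_1)(r_1 + n - r_2) = n(n + 5/3).
Evaluating step by step (a_0 = 1):
  n = 1: D(1) = 1(1 + 5/3) = 8/3; numerator = 2(1) = 2; a_1 = (2)/(8/3) = 3/4
  n = 2: D(2) = 2(2 + 5/3) = 22/3; numerator = 2(3/4) = 3/2; a_2 = (3/2)/(22/3) = 9/44
  n = 3: D(3) = 3(3 + 5/3) = 14; numerator = 2(9/44) = 9/22; a_3 = (9/22)/(14) = 9/308

r = 2; a_0 = 1; a_1 = 3/4; a_2 = 9/44; a_3 = 9/308


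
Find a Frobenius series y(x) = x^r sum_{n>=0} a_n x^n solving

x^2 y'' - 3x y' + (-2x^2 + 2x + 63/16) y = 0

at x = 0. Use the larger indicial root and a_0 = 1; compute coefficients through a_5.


Write in Frobenius form y'' + (p(x)/x) y' + (q(x)/x^2) y = 0:
  p(x) = -3,  q(x) = -2x^2 + 2x + 63/16.
Indicial equation: r(r-1) + (-3) r + (63/16) = 0 -> roots r_1 = 9/4, r_2 = 7/4.
Take r = r_1 = 9/4. Let y(x) = x^r sum_{n>=0} a_n x^n with a_0 = 1.
Substitute y = x^r sum a_n x^n and match x^{r+n}. The recurrence is
  D(n) a_n + 2 a_{n-1} - 2 a_{n-2} = 0,  where D(n) = (r+n)(r+n-1) + (-3)(r+n) + (63/16).
  a_n = [-2 a_{n-1} + 2 a_{n-2}] / D(n).
Since the indicial polynomial factors as (r - r_1)(r - r_2), D(n) = (r_1 + n - r_1)(r_1 + n - r_2) = n(n + 1/2).
Evaluating step by step (a_0 = 1):
  n = 1: D(1) = 1(1 + 1/2) = 3/2; numerator = -2(1) = -2; a_1 = (-2)/(3/2) = -4/3
  n = 2: D(2) = 2(2 + 1/2) = 5; numerator = -2(-4/3) + 2(1) = 14/3; a_2 = (14/3)/(5) = 14/15
  n = 3: D(3) = 3(3 + 1/2) = 21/2; numerator = -2(14/15) + 2(-4/3) = -68/15; a_3 = (-68/15)/(21/2) = -136/315
  n = 4: D(4) = 4(4 + 1/2) = 18; numerator = -2(-136/315) + 2(14/15) = 172/63; a_4 = (172/63)/(18) = 86/567
  n = 5: D(5) = 5(5 + 1/2) = 55/2; numerator = -2(86/567) + 2(-136/315) = -3308/2835; a_5 = (-3308/2835)/(55/2) = -6616/155925

r = 9/4; a_0 = 1; a_1 = -4/3; a_2 = 14/15; a_3 = -136/315; a_4 = 86/567; a_5 = -6616/155925


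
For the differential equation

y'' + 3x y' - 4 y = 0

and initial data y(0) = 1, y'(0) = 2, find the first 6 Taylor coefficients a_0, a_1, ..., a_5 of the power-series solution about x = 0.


Ansatz: y(x) = sum_{n>=0} a_n x^n, so y'(x) = sum_{n>=1} n a_n x^(n-1) and y''(x) = sum_{n>=2} n(n-1) a_n x^(n-2).
Substitute into P(x) y'' + Q(x) y' + R(x) y = 0 with P(x) = 1, Q(x) = 3x, R(x) = -4, and match powers of x.
Initial conditions: a_0 = 1, a_1 = 2.
Setting the coefficient of each power of x to zero and solving order by order (substituting the coefficients already found):
  x^0: 2 a_2 - 4 a_0 = 0  ->  2 a_2 = 4 a_0 = 4  ->  a_2 = 2
  x^1: 6 a_3 - a_1 = 0  ->  6 a_3 = a_1 = 2  ->  a_3 = 1/3
  x^2: 12 a_4 + 2 a_2 = 0  ->  12 a_4 = -2 a_2 = -4  ->  a_4 = -1/3
  x^3: 20 a_5 + 5 a_3 = 0  ->  20 a_5 = -5 a_3 = -5/3  ->  a_5 = -1/12
Truncated series: y(x) = 1 + 2 x + 2 x^2 + (1/3) x^3 - (1/3) x^4 - (1/12) x^5 + O(x^6).

a_0 = 1; a_1 = 2; a_2 = 2; a_3 = 1/3; a_4 = -1/3; a_5 = -1/12


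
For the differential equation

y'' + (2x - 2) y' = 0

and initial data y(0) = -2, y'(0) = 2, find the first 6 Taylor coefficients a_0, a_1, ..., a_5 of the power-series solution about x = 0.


Ansatz: y(x) = sum_{n>=0} a_n x^n, so y'(x) = sum_{n>=1} n a_n x^(n-1) and y''(x) = sum_{n>=2} n(n-1) a_n x^(n-2).
Substitute into P(x) y'' + Q(x) y' + R(x) y = 0 with P(x) = 1, Q(x) = 2x - 2, R(x) = 0, and match powers of x.
Initial conditions: a_0 = -2, a_1 = 2.
Setting the coefficient of each power of x to zero and solving order by order (substituting the coefficients already found):
  x^0: 2 a_2 - 2 a_1 = 0  ->  2 a_2 = 2 a_1 = 4  ->  a_2 = 2
  x^1: 6 a_3 - 4 a_2 + 2 a_1 = 0  ->  6 a_3 = 4 a_2 - 2 a_1 = 4  ->  a_3 = 2/3
  x^2: 12 a_4 - 6 a_3 + 4 a_2 = 0  ->  12 a_4 = 6 a_3 - 4 a_2 = -4  ->  a_4 = -1/3
  x^3: 20 a_5 - 8 a_4 + 6 a_3 = 0  ->  20 a_5 = 8 a_4 - 6 a_3 = -20/3  ->  a_5 = -1/3
Truncated series: y(x) = -2 + 2 x + 2 x^2 + (2/3) x^3 - (1/3) x^4 - (1/3) x^5 + O(x^6).

a_0 = -2; a_1 = 2; a_2 = 2; a_3 = 2/3; a_4 = -1/3; a_5 = -1/3


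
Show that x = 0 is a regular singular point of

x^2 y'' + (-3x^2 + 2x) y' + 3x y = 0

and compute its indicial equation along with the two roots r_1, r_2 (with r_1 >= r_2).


Divide by x^2 to reach normal form y'' + P_1(x) y' + P_2(x) y = 0 with P_1(x) = -3 + 2/x and P_2(x) = 3/x.
x = 0 is a singular point because the y'-coefficient -3 + 2/x has a pole at x = 0 and the y-coefficient 3/x has a pole at x = 0.
It is a regular singular point because x P_1(x) = p(x) = 2 - 3x and x^2 P_2(x) = q(x) = 3x are polynomials, hence analytic at x = 0.
p(0) = 2,  q(0) = 0.
Indicial equation: r(r-1) + p(0) r + q(0) = 0, i.e. r^2 + (p(0) - 1) r + q(0) = 0, i.e. r^2 + 1 r = 0.
Discriminant: (1)^2 - 4(0) = 1, so r = (-1 ± 1)/2.
Solving: r_1 = 0, r_2 = -1.

indicial: r^2 + 1 r = 0; roots r_1 = 0, r_2 = -1


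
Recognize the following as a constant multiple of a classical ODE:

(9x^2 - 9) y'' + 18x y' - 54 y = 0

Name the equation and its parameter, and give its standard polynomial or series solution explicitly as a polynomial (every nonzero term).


All three coefficients share the factor -9; dividing through by -9 gives  (1 - x^2) y'' - 2x y' + 6 y = 0.
This matches the Legendre equation (1 - x^2) y'' - 2x y' + n(n+1) y = 0 (note the -2x y' term) with n(n+1) = 6, so n = 2; the polynomial solution is P_2(x).
With y = sum_k a_k x^k, matching x^k gives (k+2)(k+1) a_{k+2} = [k(k+1) - n(n+1)] a_k = (k - 2)(k + 3) a_k. The right side vanishes at k = 2, so the series with the parity of 2 terminates at degree 2.
Standard normalization (P_n(1) = 1): leading coefficient (2n)!/(2^n (n!)^2) = 24/(4*4) = 3/2, so a_2 = 3/2. Work downward with a_k = (k+1)(k+2) a_{k+2} / ((k - 2)(k + 3)):
  a_0 = (1)(2)(3/2) / ((0 - 2)(0 + 3)) = 3/(-6) = -1/2
Hence P_2(x) = 3 x^2/2 - 1/2.

P_2(x); series = 3 x^2/2 - 1/2


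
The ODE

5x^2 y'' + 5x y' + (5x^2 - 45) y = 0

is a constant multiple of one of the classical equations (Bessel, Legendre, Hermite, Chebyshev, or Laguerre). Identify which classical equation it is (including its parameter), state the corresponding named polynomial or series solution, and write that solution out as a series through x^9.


All three coefficients share the factor 5; dividing through by 5 gives  x^2 y'' + x y' + (x^2 - 9) y = 0.
This matches the Bessel equation x^2 y'' + x y' + (x^2 - nu^2) y = 0 with nu^2 = 9, so nu = 3; the solution bounded at x = 0 is J_3(x).
Frobenius at x = 0: indicial roots ±nu; for r = nu the recurrence k(k + 2nu) c_k = -c_{k-2} gives the standard series J_nu(x) = sum_{k>=0} (-1)^k / (k! (k+nu)!) (x/2)^(2k+nu). Evaluate the first 4 terms:
  k = 0: (-1)^0 / (0! * 3! * 2^3) x^3 = 1/(1*6*8) x^3 = (1/48) x^3
  k = 1: (-1)^1 / (1! * 4! * 2^5) x^5 = -1/(1*24*32) x^5 = (-1/768) x^5
  k = 2: (-1)^2 / (2! * 5! * 2^7) x^7 = 1/(2*120*128) x^7 = (1/30720) x^7
  k = 3: (-1)^3 / (3! * 6! * 2^9) x^9 = -1/(6*720*512) x^9 = (-1/2211840) x^9
Hence J_3(x) = -x^9/2211840 + x^7/30720 - x^5/768 + x^3/48 + ....

J_3(x); series = -x^9/2211840 + x^7/30720 - x^5/768 + x^3/48


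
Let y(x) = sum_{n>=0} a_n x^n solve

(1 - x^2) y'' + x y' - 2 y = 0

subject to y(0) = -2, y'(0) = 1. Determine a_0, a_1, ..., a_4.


Ansatz: y(x) = sum_{n>=0} a_n x^n, so y'(x) = sum_{n>=1} n a_n x^(n-1) and y''(x) = sum_{n>=2} n(n-1) a_n x^(n-2).
Substitute into P(x) y'' + Q(x) y' + R(x) y = 0 with P(x) = 1 - x^2, Q(x) = x, R(x) = -2, and match powers of x.
Initial conditions: a_0 = -2, a_1 = 1.
Setting the coefficient of each power of x to zero and solving order by order (substituting the coefficients already found):
  x^0: 2 a_2 - 2 a_0 = 0  ->  2 a_2 = 2 a_0 = -4  ->  a_2 = -2
  x^1: 6 a_3 - a_1 = 0  ->  6 a_3 = a_1 = 1  ->  a_3 = 1/6
  x^2: 12 a_4 - 2 a_2 = 0  ->  12 a_4 = 2 a_2 = -4  ->  a_4 = -1/3
Truncated series: y(x) = -2 + x - 2 x^2 + (1/6) x^3 - (1/3) x^4 + O(x^5).

a_0 = -2; a_1 = 1; a_2 = -2; a_3 = 1/6; a_4 = -1/3


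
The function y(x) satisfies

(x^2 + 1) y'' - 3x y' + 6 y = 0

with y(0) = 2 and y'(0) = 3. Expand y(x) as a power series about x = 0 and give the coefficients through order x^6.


Ansatz: y(x) = sum_{n>=0} a_n x^n, so y'(x) = sum_{n>=1} n a_n x^(n-1) and y''(x) = sum_{n>=2} n(n-1) a_n x^(n-2).
Substitute into P(x) y'' + Q(x) y' + R(x) y = 0 with P(x) = x^2 + 1, Q(x) = -3x, R(x) = 6, and match powers of x.
Initial conditions: a_0 = 2, a_1 = 3.
Setting the coefficient of each power of x to zero and solving order by order (substituting the coefficients already found):
  x^0: 2 a_2 + 6 a_0 = 0  ->  2 a_2 = -6 a_0 = -12  ->  a_2 = -6
  x^1: 6 a_3 + 3 a_1 = 0  ->  6 a_3 = -3 a_1 = -9  ->  a_3 = -3/2
  x^2: 12 a_4 + 2 a_2 = 0  ->  12 a_4 = -2 a_2 = 12  ->  a_4 = 1
  x^3: 20 a_5 + 3 a_3 = 0  ->  20 a_5 = -3 a_3 = 9/2  ->  a_5 = 9/40
  x^4: 30 a_6 + 6 a_4 = 0  ->  30 a_6 = -6 a_4 = -6  ->  a_6 = -1/5
Truncated series: y(x) = 2 + 3 x - 6 x^2 - (3/2) x^3 + x^4 + (9/40) x^5 - (1/5) x^6 + O(x^7).

a_0 = 2; a_1 = 3; a_2 = -6; a_3 = -3/2; a_4 = 1; a_5 = 9/40; a_6 = -1/5


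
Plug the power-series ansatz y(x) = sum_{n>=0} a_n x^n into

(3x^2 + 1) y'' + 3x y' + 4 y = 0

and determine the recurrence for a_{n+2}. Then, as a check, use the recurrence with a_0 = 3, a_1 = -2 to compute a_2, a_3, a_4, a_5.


Substitute y = sum_n a_n x^n.
(1 + 3 x^2) y'' contributes (n+2)(n+1) a_{n+2} + 3 n(n-1) a_n at x^n.
3 x y'(x) contributes 3 n a_n at x^n.
4 y(x) contributes 4 a_n at x^n.
Matching x^n: (n+2)(n+1) a_{n+2} + (3 n(n-1) + 3 n + 4) a_n = 0.
Thus a_{n+2} = (-3 n(n-1) - 3 n - 4) / ((n+1)(n+2)) * a_n.

Check with a_0 = 3, a_1 = -2 (apply the recurrence for n = 0, 1, 2, 3): a_0 = 3, a_1 = -2, a_2 = -6, a_3 = 7/3, a_4 = 8, a_5 = -217/60.

a_(n+2) = (-3 n(n-1) - 3 n - 4) / ((n+1)(n+2)) * a_n; check: a_0 = 3, a_1 = -2, a_2 = -6, a_3 = 7/3, a_4 = 8, a_5 = -217/60


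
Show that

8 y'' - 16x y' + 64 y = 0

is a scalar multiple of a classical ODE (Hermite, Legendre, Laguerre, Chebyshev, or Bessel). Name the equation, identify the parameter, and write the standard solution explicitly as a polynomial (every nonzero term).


All three coefficients share the factor 8; dividing through by 8 gives  y'' - 2x y' + 8 y = 0.
This matches the Hermite equation y'' - 2x y' + 2n y = 0 with 2n = 8, so n = 4; the polynomial solution is H_4(x).
With y = sum_k a_k x^k, matching x^k gives (k+2)(k+1) a_{k+2} = 2(k - n) a_k = 2(k - 4) a_k. The right side vanishes at k = 4, so the series with the parity of 4 terminates at degree 4.
Standard normalization: leading coefficient of H_n is 2^n, so a_4 = 2^4 = 16. Work downward with a_k = (k+1)(k+2) a_{k+2} / (2(k - n)):
  a_2 = (3)(4)(16) / (2(2 - 4)) = 192/(-4) = -48
  a_0 = (1)(2)(-48) / (2(0 - 4)) = -96/(-8) = 12
Hence H_4(x) = 16 x^4 - 48 x^2 + 12.

H_4(x); series = 16 x^4 - 48 x^2 + 12


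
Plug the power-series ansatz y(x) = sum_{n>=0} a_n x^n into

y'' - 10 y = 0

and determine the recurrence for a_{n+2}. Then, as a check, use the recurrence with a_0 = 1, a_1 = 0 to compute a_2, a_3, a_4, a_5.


Substitute y = sum_n a_n x^n into y'' + (const) y = 0.
y''(x) = sum_{n>=0} (n+2)(n+1) a_{n+2} x^n.
The ODE becomes sum_n [(n+2)(n+1) a_{n+2} - 10 a_n] x^n = 0.
Setting each coefficient to zero gives the recurrence:
  (n+2)(n+1) a_{n+2} - 10 a_n = 0,
  a_{n+2} = 10 / ((n+1)(n+2)) a_n.

Check with a_0 = 1, a_1 = 0 (apply the recurrence for n = 0, 1, 2, 3): a_0 = 1, a_1 = 0, a_2 = 5, a_3 = 0, a_4 = 25/6, a_5 = 0.

a_{n+2} = 10/((n+1)(n+2)) * a_n; check: a_0 = 1, a_1 = 0, a_2 = 5, a_3 = 0, a_4 = 25/6, a_5 = 0


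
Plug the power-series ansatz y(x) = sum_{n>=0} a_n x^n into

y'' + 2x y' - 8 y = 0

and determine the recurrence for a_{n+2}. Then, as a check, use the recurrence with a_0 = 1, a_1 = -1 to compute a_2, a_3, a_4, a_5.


Substitute y = sum_n a_n x^n.
y''(x) has coefficient (n+2)(n+1) a_{n+2} at x^n;
2 x y'(x) has coefficient 2 n a_n at x^n (shift);
-8 y(x) has coefficient -8 a_n at x^n.
Matching x^n: (n+2)(n+1) a_{n+2} + (2n - 8) a_n = 0.
Thus a_{n+2} = (-2n + 8) / ((n+1)(n+2)) * a_n.

Check with a_0 = 1, a_1 = -1 (apply the recurrence for n = 0, 1, 2, 3): a_0 = 1, a_1 = -1, a_2 = 4, a_3 = -1, a_4 = 4/3, a_5 = -1/10.

a_(n+2) = (-2n + 8) / ((n+1)(n+2)) * a_n; check: a_0 = 1, a_1 = -1, a_2 = 4, a_3 = -1, a_4 = 4/3, a_5 = -1/10


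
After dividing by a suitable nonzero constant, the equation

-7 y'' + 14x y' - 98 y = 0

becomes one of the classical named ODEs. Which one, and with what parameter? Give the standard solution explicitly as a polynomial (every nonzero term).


All three coefficients share the factor -7; dividing through by -7 gives  y'' - 2x y' + 14 y = 0.
This matches the Hermite equation y'' - 2x y' + 2n y = 0 with 2n = 14, so n = 7; the polynomial solution is H_7(x).
With y = sum_k a_k x^k, matching x^k gives (k+2)(k+1) a_{k+2} = 2(k - n) a_k = 2(k - 7) a_k. The right side vanishes at k = 7, so the series with the parity of 7 terminates at degree 7.
Standard normalization: leading coefficient of H_n is 2^n, so a_7 = 2^7 = 128. Work downward with a_k = (k+1)(k+2) a_{k+2} / (2(k - n)):
  a_5 = (6)(7)(128) / (2(5 - 7)) = 5376/(-4) = -1344
  a_3 = (4)(5)(-1344) / (2(3 - 7)) = -26880/(-8) = 3360
  a_1 = (2)(3)(3360) / (2(1 - 7)) = 20160/(-12) = -1680
Hence H_7(x) = 128 x^7 - 1344 x^5 + 3360 x^3 - 1680 x.

H_7(x); series = 128 x^7 - 1344 x^5 + 3360 x^3 - 1680 x


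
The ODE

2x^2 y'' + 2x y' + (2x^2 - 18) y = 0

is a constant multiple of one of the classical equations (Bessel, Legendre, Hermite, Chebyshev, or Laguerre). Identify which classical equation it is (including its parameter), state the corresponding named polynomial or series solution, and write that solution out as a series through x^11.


All three coefficients share the factor 2; dividing through by 2 gives  x^2 y'' + x y' + (x^2 - 9) y = 0.
This matches the Bessel equation x^2 y'' + x y' + (x^2 - nu^2) y = 0 with nu^2 = 9, so nu = 3; the solution bounded at x = 0 is J_3(x).
Frobenius at x = 0: indicial roots ±nu; for r = nu the recurrence k(k + 2nu) c_k = -c_{k-2} gives the standard series J_nu(x) = sum_{k>=0} (-1)^k / (k! (k+nu)!) (x/2)^(2k+nu). Evaluate the first 5 terms:
  k = 0: (-1)^0 / (0! * 3! * 2^3) x^3 = 1/(1*6*8) x^3 = (1/48) x^3
  k = 1: (-1)^1 / (1! * 4! * 2^5) x^5 = -1/(1*24*32) x^5 = (-1/768) x^5
  k = 2: (-1)^2 / (2! * 5! * 2^7) x^7 = 1/(2*120*128) x^7 = (1/30720) x^7
  k = 3: (-1)^3 / (3! * 6! * 2^9) x^9 = -1/(6*720*512) x^9 = (-1/2211840) x^9
  k = 4: (-1)^4 / (4! * 7! * 2^11) x^11 = 1/(24*5040*2048) x^11 = (1/247726080) x^11
Hence J_3(x) = x^11/247726080 - x^9/2211840 + x^7/30720 - x^5/768 + x^3/48 + ....

J_3(x); series = x^11/247726080 - x^9/2211840 + x^7/30720 - x^5/768 + x^3/48


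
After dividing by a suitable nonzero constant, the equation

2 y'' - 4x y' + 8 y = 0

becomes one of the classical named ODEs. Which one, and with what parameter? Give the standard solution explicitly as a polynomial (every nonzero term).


All three coefficients share the factor 2; dividing through by 2 gives  y'' - 2x y' + 4 y = 0.
This matches the Hermite equation y'' - 2x y' + 2n y = 0 with 2n = 4, so n = 2; the polynomial solution is H_2(x).
With y = sum_k a_k x^k, matching x^k gives (k+2)(k+1) a_{k+2} = 2(k - n) a_k = 2(k - 2) a_k. The right side vanishes at k = 2, so the series with the parity of 2 terminates at degree 2.
Standard normalization: leading coefficient of H_n is 2^n, so a_2 = 2^2 = 4. Work downward with a_k = (k+1)(k+2) a_{k+2} / (2(k - n)):
  a_0 = (1)(2)(4) / (2(0 - 2)) = 8/(-4) = -2
Hence H_2(x) = 4 x^2 - 2.

H_2(x); series = 4 x^2 - 2
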